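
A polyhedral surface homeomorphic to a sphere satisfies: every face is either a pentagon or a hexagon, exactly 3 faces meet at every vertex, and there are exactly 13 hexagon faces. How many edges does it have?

Let x be the number of pentagons; then F = 13 + x.
Edge–face incidences: 2E = 6·13 + 5·x = 78 + 5x.
Every vertex has degree 3, so 3V = 2E.
Euler: V − E + F = 2 ⇒ (2E)/3 − E + (13 + x) = 2.
Multiply by 6: 2·(2E) − 3·(2E) + 6·(13 + x) = 12, i.e. 78 + 6x − (78 + 5x) = 12.
Collecting terms: x = 12.
Then 2E = 78 + 5·12 = 138, so E = 69, V = 2E/3 = 46, F = 13 + 12 = 25.

69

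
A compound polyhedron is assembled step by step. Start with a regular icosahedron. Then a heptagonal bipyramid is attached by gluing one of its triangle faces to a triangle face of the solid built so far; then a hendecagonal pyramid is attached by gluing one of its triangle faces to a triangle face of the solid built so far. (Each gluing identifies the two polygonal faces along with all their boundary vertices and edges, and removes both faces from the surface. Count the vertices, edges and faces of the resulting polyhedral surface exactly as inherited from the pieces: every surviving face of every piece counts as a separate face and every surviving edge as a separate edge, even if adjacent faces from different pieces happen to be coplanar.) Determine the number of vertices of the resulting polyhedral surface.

A regular icosahedron: V=12, E=30, F=20.
Attach a heptagonal bipyramid (V=9, E=21, F=14) along a 3-gon: merge 3 vertices and 3 edges, delete both glued faces → V=18, E=48, F=32.
Attach a hendecagonal pyramid (V=12, E=22, F=12) along a 3-gon: merge 3 vertices and 3 edges, delete both glued faces → V=27, E=67, F=42.
Check: V − E + F = 27 − 67 + 42 = 2.

27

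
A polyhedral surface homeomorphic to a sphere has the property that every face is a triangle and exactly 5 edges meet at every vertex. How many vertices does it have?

Each face has 3 edges and each edge borders two faces, so 2E = 3F.
Each vertex has degree 5, so 5V = 2E and hence V = 3F/5.
Euler: V − E + F = 2 ⇒ (3F/5) − (3F/2) + F = 2.
Multiply by 10: (6 − 15 + 10)F = 20, i.e. 1F = 20.
So F = 20, E = 3·20/2 = 30, V = 3·20/5 = 12.

12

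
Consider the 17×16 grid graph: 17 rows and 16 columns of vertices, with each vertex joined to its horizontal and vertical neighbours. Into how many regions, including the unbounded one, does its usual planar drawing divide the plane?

241

The grid has V = 17·16 = 272 vertices and E = 17·15 + 16·16 = 511 edges.
F = 2 − V + E = 2 − 272 + 511 = 241.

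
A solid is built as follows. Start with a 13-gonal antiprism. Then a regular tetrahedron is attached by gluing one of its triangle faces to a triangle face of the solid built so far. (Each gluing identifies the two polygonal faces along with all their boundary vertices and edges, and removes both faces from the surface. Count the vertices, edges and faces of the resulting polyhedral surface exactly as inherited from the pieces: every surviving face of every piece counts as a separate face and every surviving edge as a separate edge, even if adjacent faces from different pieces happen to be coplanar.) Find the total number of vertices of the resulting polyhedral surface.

A 13-gonal antiprism: V=26, E=52, F=28.
Attach a regular tetrahedron (V=4, E=6, F=4) along a 3-gon: merge 3 vertices and 3 edges, delete both glued faces → V=27, E=55, F=30.
Check: V − E + F = 27 − 55 + 30 = 2.

27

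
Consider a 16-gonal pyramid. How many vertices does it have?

17

A pyramid on an n-gon base has one n-gon and n triangles: V = 16 + 1 = 17, E = 2·16 = 32, F = 16 + 1 = 17.
Check: V − E + F = 17 − 32 + 17 = 2.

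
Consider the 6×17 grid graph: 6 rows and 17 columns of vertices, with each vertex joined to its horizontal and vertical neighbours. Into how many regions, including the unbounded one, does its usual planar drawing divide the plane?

81

The grid has V = 6·17 = 102 vertices and E = 6·16 + 17·5 = 181 edges.
F = 2 − V + E = 2 − 102 + 181 = 81.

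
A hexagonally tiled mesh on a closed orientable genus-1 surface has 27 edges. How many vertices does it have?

18

χ = 2 − 2·1 = 0, and every face is a hexagon so 6F = 2E.
F = 2E/6 = 9. Then V = 0 + E − F = 0 + 27 − 9 = 18.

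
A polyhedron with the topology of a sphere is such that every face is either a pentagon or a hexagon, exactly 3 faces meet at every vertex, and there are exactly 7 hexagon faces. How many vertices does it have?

34

Let x be the number of pentagons; then F = 7 + x.
Edge–face incidences: 2E = 6·7 + 5·x = 42 + 5x.
Every vertex has degree 3, so 3V = 2E.
Euler: V − E + F = 2 ⇒ (2E)/3 − E + (7 + x) = 2.
Multiply by 6: 2·(2E) − 3·(2E) + 6·(7 + x) = 12, i.e. 42 + 6x − (42 + 5x) = 12.
Collecting terms: x = 12.
Then 2E = 42 + 5·12 = 102, so E = 51, V = 2E/3 = 34, F = 7 + 12 = 19.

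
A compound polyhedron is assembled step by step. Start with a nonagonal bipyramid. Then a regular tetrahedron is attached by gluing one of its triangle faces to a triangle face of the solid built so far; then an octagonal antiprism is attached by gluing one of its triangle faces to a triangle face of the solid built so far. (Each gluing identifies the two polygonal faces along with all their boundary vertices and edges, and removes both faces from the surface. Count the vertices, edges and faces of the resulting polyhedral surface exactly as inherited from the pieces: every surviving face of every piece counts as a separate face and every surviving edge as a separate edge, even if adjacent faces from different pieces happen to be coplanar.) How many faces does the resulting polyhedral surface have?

A nonagonal bipyramid: V=11, E=27, F=18.
Attach a regular tetrahedron (V=4, E=6, F=4) along a 3-gon: merge 3 vertices and 3 edges, delete both glued faces → V=12, E=30, F=20.
Attach an octagonal antiprism (V=16, E=32, F=18) along a 3-gon: merge 3 vertices and 3 edges, delete both glued faces → V=25, E=59, F=36.
Check: V − E + F = 25 − 59 + 36 = 2.

36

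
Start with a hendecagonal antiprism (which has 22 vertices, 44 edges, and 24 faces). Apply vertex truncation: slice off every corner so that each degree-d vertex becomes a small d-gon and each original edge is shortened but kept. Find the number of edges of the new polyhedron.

Truncation replaces each original edge-end by a new vertex, so V′ = 2E = 88.
Each original edge survives, and each old vertex of degree d contributes d new edges; summing degrees gives Σd = 2E, so E′ = E + 2E = 3E = 132.
Each original face survives and each original vertex becomes one new face: F′ = F + V = 46.

132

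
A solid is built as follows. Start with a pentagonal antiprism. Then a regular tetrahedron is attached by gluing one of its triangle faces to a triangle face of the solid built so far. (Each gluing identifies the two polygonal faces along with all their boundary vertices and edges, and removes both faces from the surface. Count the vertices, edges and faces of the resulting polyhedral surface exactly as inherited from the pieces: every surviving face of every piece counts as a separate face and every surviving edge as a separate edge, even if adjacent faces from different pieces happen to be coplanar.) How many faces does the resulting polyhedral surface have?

A pentagonal antiprism: V=10, E=20, F=12.
Attach a regular tetrahedron (V=4, E=6, F=4) along a 3-gon: merge 3 vertices and 3 edges, delete both glued faces → V=11, E=23, F=14.
Check: V − E + F = 11 − 23 + 14 = 2.

14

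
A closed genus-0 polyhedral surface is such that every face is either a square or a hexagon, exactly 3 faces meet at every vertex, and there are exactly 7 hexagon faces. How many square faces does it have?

Let x be the number of squares; then F = 7 + x.
Edge–face incidences: 2E = 6·7 + 4·x = 42 + 4x.
Every vertex has degree 3, so 3V = 2E.
Euler: V − E + F = 2 ⇒ (2E)/3 − E + (7 + x) = 2.
Multiply by 6: 2·(2E) − 3·(2E) + 6·(7 + x) = 12, i.e. 42 + 6x − (42 + 4x) = 12.
Collecting terms: 2x = 12, so x = 6.
Then 2E = 42 + 4·6 = 66, so E = 33, V = 2E/3 = 22, F = 7 + 6 = 13.

6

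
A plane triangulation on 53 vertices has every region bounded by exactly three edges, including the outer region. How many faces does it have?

In a plane triangulation 3F = 2E and V − E + F = 2, so F = 2V − 4 = 2·53 − 4 = 102.

102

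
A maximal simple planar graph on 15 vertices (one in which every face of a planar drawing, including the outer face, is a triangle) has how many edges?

In a plane triangulation 3F = 2E and V − E + F = 2, so E = 3V − 6 = 3·15 − 6 = 39.

39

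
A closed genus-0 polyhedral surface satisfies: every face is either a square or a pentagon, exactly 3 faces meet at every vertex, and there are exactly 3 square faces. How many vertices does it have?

Let x be the number of pentagons; then F = 3 + x.
Edge–face incidences: 2E = 4·3 + 5·x = 12 + 5x.
Every vertex has degree 3, so 3V = 2E.
Euler: V − E + F = 2 ⇒ (2E)/3 − E + (3 + x) = 2.
Multiply by 6: 2·(2E) − 3·(2E) + 6·(3 + x) = 12, i.e. 18 + 6x − (12 + 5x) = 12.
Collecting terms: x + 6 = 12, so x = 6.
Then 2E = 12 + 5·6 = 42, so E = 21, V = 2E/3 = 14, F = 3 + 6 = 9.

14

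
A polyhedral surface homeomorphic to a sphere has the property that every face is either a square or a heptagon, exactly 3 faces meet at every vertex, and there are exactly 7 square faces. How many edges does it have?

Let x be the number of heptagons; then F = 7 + x.
Edge–face incidences: 2E = 4·7 + 7·x = 28 + 7x.
Every vertex has degree 3, so 3V = 2E.
Euler: V − E + F = 2 ⇒ (2E)/3 − E + (7 + x) = 2.
Multiply by 6: 2·(2E) − 3·(2E) + 6·(7 + x) = 12, i.e. 42 + 6x − (28 + 7x) = 12.
Collecting terms: −x + 14 = 12, so −x = −2, so x = 2.
Then 2E = 28 + 7·2 = 42, so E = 21, V = 2E/3 = 14, F = 7 + 2 = 9.

21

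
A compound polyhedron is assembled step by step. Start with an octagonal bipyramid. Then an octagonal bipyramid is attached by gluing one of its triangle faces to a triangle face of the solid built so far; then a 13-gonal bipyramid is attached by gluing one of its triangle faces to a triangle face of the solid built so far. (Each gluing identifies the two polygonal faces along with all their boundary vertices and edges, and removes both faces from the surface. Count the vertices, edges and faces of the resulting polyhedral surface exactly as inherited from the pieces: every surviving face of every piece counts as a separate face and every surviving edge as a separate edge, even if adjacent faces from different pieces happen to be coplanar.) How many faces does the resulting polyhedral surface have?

An octagonal bipyramid: V=10, E=24, F=16.
Attach an octagonal bipyramid (V=10, E=24, F=16) along a 3-gon: merge 3 vertices and 3 edges, delete both glued faces → V=17, E=45, F=30.
Attach a 13-gonal bipyramid (V=15, E=39, F=26) along a 3-gon: merge 3 vertices and 3 edges, delete both glued faces → V=29, E=81, F=54.
Check: V − E + F = 29 − 81 + 54 = 2.

54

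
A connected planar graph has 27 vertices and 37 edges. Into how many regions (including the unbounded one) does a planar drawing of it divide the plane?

Euler's formula for a connected plane graph: V − E + F = 2, so F = 2 − 27 + 37 = 12.

12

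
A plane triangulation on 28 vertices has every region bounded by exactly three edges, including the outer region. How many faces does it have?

52

In a plane triangulation 3F = 2E and V − E + F = 2, so F = 2V − 4 = 2·28 − 4 = 52.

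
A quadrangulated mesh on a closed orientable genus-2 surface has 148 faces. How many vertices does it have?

χ = 2 − 2·2 = -2, and every face is a square so 4F = 2E.
E = 4·148/2 = 296. Then V = -2 + E − F = -2 + 296 − 148 = 146.

146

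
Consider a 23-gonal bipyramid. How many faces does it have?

A bipyramid over an n-gon has 2n triangular faces and n + 2 vertices: V = 23 + 2 = 25, E = 3·23 = 69, F = 2·23 = 46.

46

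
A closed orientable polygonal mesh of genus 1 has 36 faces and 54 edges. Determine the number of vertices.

For a closed orientable surface of genus 1, χ = 2 − 2·1 = 0.
V = 0 + E − F = 0 + 54 − 36 = 18.

18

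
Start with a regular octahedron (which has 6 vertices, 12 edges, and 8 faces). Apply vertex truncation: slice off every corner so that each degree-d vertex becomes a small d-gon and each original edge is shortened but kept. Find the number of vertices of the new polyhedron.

24

Truncation replaces each original edge-end by a new vertex, so V′ = 2E = 24.
Each original edge survives, and each old vertex of degree d contributes d new edges; summing degrees gives Σd = 2E, so E′ = E + 2E = 3E = 36.
Each original face survives and each original vertex becomes one new face: F′ = F + V = 14.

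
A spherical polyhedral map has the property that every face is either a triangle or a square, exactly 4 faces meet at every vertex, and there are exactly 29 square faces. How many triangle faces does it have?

Let x be the number of triangles; then F = 29 + x.
Edge–face incidences: 2E = 4·29 + 3·x = 116 + 3x.
Every vertex has degree 4, so 4V = 2E.
Euler: V − E + F = 2 ⇒ (2E)/4 − E + (29 + x) = 2.
Multiply by 8: 2·(2E) − 4·(2E) + 8·(29 + x) = 16, i.e. 232 + 8x − 2·(116 + 3x) = 16.
Collecting terms: 2x = 16, so x = 8.
Then 2E = 116 + 3·8 = 140, so E = 70, V = 2E/4 = 35, F = 29 + 8 = 37.

8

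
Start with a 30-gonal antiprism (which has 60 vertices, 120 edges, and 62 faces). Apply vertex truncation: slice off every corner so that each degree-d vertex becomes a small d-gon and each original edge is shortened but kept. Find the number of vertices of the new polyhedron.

Truncation replaces each original edge-end by a new vertex, so V′ = 2E = 240.
Each original edge survives, and each old vertex of degree d contributes d new edges; summing degrees gives Σd = 2E, so E′ = E + 2E = 3E = 360.
Each original face survives and each original vertex becomes one new face: F′ = F + V = 122.

240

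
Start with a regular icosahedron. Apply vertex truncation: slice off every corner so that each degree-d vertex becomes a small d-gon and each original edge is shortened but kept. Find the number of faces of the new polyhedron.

32

The base solid has V = 12, E = 30, F = 20.
Truncation replaces each original edge-end by a new vertex, so V′ = 2E = 60.
Each original edge survives, and each old vertex of degree d contributes d new edges; summing degrees gives Σd = 2E, so E′ = E + 2E = 3E = 90.
Each original face survives and each original vertex becomes one new face: F′ = F + V = 32.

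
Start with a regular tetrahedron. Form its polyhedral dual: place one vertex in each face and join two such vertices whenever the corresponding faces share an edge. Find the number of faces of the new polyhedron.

The base solid has V = 4, E = 6, F = 4.
The dual swaps V and F and preserves E: V′ = F = 4, E′ = E = 6, F′ = V = 4.

4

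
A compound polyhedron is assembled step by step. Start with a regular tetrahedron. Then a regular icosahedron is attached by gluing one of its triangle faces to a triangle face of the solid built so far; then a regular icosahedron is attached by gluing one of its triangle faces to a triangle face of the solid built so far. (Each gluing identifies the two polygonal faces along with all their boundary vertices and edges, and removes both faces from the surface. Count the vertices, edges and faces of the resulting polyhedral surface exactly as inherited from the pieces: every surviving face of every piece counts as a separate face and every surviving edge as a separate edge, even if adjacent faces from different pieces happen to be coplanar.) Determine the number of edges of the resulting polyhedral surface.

A regular tetrahedron: V=4, E=6, F=4.
Attach a regular icosahedron (V=12, E=30, F=20) along a 3-gon: merge 3 vertices and 3 edges, delete both glued faces → V=13, E=33, F=22.
Attach a regular icosahedron (V=12, E=30, F=20) along a 3-gon: merge 3 vertices and 3 edges, delete both glued faces → V=22, E=60, F=40.
Check: V − E + F = 22 − 60 + 40 = 2.

60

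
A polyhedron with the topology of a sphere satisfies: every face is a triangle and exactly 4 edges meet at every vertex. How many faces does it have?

Each face has 3 edges and each edge borders two faces, so 2E = 3F.
Each vertex has degree 4, so 4V = 2E and hence V = 3F/4.
Euler: V − E + F = 2 ⇒ (3F/4) − (3F/2) + F = 2.
Multiply by 8: (6 − 12 + 8)F = 16, i.e. 2F = 16.
So F = 8, E = 3·8/2 = 12, V = 3·8/4 = 6.

8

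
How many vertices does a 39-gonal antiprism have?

78

An antiprism on an n-gon has two n-gon caps and 2n triangles: V = 2·39 = 78, E = 4·39 = 156, F = 2·39 + 2 = 80.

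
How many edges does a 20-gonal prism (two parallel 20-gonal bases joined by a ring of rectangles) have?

60

A prism on an n-gon has two n-gon bases and n rectangular sides: V = 2·20 = 40, E = 3·20 = 60, F = 20 + 2 = 22.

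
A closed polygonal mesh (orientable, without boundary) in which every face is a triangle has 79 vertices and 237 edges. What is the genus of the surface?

Every face is a triangle and each edge borders two faces, so 3F = 2·237, giving F = 158.
χ = V − E + F = 79 − 237 + 158 = 0.
For a closed orientable surface χ = 2 − 2g, so g = (2 − (0))/2 = 1.

1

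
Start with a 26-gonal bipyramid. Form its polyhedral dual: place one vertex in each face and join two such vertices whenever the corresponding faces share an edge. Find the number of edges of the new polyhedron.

78

The base solid has V = 28, E = 78, F = 52.
The dual swaps V and F and preserves E: V′ = F = 52, E′ = E = 78, F′ = V = 28.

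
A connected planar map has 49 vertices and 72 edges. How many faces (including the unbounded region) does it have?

25

Euler's formula for a connected plane graph: V − E + F = 2, so F = 2 − 49 + 72 = 25.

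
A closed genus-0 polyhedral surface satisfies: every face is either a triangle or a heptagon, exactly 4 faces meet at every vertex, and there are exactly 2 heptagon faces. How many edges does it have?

28

Let x be the number of triangles; then F = 2 + x.
Edge–face incidences: 2E = 7·2 + 3·x = 14 + 3x.
Every vertex has degree 4, so 4V = 2E.
Euler: V − E + F = 2 ⇒ (2E)/4 − E + (2 + x) = 2.
Multiply by 8: 2·(2E) − 4·(2E) + 8·(2 + x) = 16, i.e. 16 + 8x − 2·(14 + 3x) = 16.
Collecting terms: 2x − 12 = 16, so 2x = 28, so x = 14.
Then 2E = 14 + 3·14 = 56, so E = 28, V = 2E/4 = 14, F = 2 + 14 = 16.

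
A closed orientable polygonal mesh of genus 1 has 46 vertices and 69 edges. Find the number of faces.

For a closed orientable surface of genus 1, χ = 2 − 2·1 = 0.
F = 0 − V + E = 0 − 46 + 69 = 23.

23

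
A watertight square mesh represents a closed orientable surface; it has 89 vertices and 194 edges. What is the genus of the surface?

Every face is a square and each edge borders two faces, so 4F = 2·194, giving F = 97.
χ = V − E + F = 89 − 194 + 97 = -8.
For a closed orientable surface χ = 2 − 2g, so g = (2 − (-8))/2 = 5.

5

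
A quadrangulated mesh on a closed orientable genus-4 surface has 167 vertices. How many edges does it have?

346

χ = 2 − 2·4 = -6, and every face is a square so 4F = 2E.
V − E + F = -6 with E = 4F/2 gives 167 − (4/2 − 1)·F = -6, so F = 173 and E = 346.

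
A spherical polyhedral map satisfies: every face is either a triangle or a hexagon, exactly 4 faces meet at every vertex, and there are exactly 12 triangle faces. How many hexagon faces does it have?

2

Let x be the number of hexagons; then F = 12 + x.
Edge–face incidences: 2E = 3·12 + 6·x = 36 + 6x.
Every vertex has degree 4, so 4V = 2E.
Euler: V − E + F = 2 ⇒ (2E)/4 − E + (12 + x) = 2.
Multiply by 8: 2·(2E) − 4·(2E) + 8·(12 + x) = 16, i.e. 96 + 8x − 2·(36 + 6x) = 16.
Collecting terms: −4x + 24 = 16, so −4x = −8, so x = 2.
Then 2E = 36 + 6·2 = 48, so E = 24, V = 2E/4 = 12, F = 12 + 2 = 14.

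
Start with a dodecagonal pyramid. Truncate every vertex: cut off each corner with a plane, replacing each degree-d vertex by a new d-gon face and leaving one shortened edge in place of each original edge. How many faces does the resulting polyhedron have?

The base solid has V = 13, E = 24, F = 13.
Truncation replaces each original edge-end by a new vertex, so V′ = 2E = 48.
Each original edge survives, and each old vertex of degree d contributes d new edges; summing degrees gives Σd = 2E, so E′ = E + 2E = 3E = 72.
Each original face survives and each original vertex becomes one new face: F′ = F + V = 26.

26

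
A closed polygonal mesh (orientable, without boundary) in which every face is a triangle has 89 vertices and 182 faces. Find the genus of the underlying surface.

Every face is a triangle, so 2E = 3·182 = 546, giving E = 273.
χ = V − E + F = 89 − 273 + 182 = -2.
For a closed orientable surface χ = 2 − 2g, so g = (2 − (-2))/2 = 2.

2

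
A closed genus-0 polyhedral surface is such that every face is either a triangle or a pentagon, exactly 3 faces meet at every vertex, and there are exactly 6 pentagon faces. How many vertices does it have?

Let x be the number of triangles; then F = 6 + x.
Edge–face incidences: 2E = 5·6 + 3·x = 30 + 3x.
Every vertex has degree 3, so 3V = 2E.
Euler: V − E + F = 2 ⇒ (2E)/3 − E + (6 + x) = 2.
Multiply by 6: 2·(2E) − 3·(2E) + 6·(6 + x) = 12, i.e. 36 + 6x − (30 + 3x) = 12.
Collecting terms: 3x + 6 = 12, so 3x = 6, so x = 2.
Then 2E = 30 + 3·2 = 36, so E = 18, V = 2E/3 = 12, F = 6 + 2 = 8.

12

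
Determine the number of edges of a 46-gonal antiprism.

184

An antiprism on an n-gon has two n-gon caps and 2n triangles: V = 2·46 = 92, E = 4·46 = 184, F = 2·46 + 2 = 94.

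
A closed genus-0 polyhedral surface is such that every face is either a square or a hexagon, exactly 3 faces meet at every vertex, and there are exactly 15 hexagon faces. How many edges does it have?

Let x be the number of squares; then F = 15 + x.
Edge–face incidences: 2E = 6·15 + 4·x = 90 + 4x.
Every vertex has degree 3, so 3V = 2E.
Euler: V − E + F = 2 ⇒ (2E)/3 − E + (15 + x) = 2.
Multiply by 6: 2·(2E) − 3·(2E) + 6·(15 + x) = 12, i.e. 90 + 6x − (90 + 4x) = 12.
Collecting terms: 2x = 12, so x = 6.
Then 2E = 90 + 4·6 = 114, so E = 57, V = 2E/3 = 38, F = 15 + 6 = 21.

57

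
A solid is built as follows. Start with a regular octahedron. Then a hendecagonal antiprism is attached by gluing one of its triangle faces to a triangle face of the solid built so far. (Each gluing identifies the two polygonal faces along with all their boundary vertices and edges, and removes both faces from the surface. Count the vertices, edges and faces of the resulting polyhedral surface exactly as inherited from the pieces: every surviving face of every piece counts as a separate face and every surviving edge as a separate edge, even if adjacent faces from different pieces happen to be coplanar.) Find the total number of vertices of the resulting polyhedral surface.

A regular octahedron: V=6, E=12, F=8.
Attach a hendecagonal antiprism (V=22, E=44, F=24) along a 3-gon: merge 3 vertices and 3 edges, delete both glued faces → V=25, E=53, F=30.
Check: V − E + F = 25 − 53 + 30 = 2.

25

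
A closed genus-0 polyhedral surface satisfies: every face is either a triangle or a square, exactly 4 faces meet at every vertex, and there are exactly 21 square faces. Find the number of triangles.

Let x be the number of triangles; then F = 21 + x.
Edge–face incidences: 2E = 4·21 + 3·x = 84 + 3x.
Every vertex has degree 4, so 4V = 2E.
Euler: V − E + F = 2 ⇒ (2E)/4 − E + (21 + x) = 2.
Multiply by 8: 2·(2E) − 4·(2E) + 8·(21 + x) = 16, i.e. 168 + 8x − 2·(84 + 3x) = 16.
Collecting terms: 2x = 16, so x = 8.
Then 2E = 84 + 3·8 = 108, so E = 54, V = 2E/4 = 27, F = 21 + 8 = 29.

8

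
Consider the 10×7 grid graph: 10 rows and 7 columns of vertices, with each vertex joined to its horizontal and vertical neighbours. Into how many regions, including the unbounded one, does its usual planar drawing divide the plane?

The grid has V = 10·7 = 70 vertices and E = 10·6 + 7·9 = 123 edges.
F = 2 − V + E = 2 − 70 + 123 = 55.

55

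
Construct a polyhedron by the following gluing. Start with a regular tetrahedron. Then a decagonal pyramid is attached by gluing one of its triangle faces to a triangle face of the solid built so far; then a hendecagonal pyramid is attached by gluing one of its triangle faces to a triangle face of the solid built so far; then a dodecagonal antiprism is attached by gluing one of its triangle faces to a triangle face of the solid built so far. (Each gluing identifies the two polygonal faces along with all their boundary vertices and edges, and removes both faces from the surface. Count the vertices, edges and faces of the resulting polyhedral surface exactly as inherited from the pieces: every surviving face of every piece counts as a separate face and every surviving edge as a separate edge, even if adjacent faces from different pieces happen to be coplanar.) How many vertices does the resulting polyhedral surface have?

A regular tetrahedron: V=4, E=6, F=4.
Attach a decagonal pyramid (V=11, E=20, F=11) along a 3-gon: merge 3 vertices and 3 edges, delete both glued faces → V=12, E=23, F=13.
Attach a hendecagonal pyramid (V=12, E=22, F=12) along a 3-gon: merge 3 vertices and 3 edges, delete both glued faces → V=21, E=42, F=23.
Attach a dodecagonal antiprism (V=24, E=48, F=26) along a 3-gon: merge 3 vertices and 3 edges, delete both glued faces → V=42, E=87, F=47.
Check: V − E + F = 42 − 87 + 47 = 2.

42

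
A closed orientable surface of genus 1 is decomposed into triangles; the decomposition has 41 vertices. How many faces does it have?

82

χ = 2 − 2·1 = 0, and every face is a triangle so 3F = 2E.
V − E + F = 0 with E = 3F/2 gives 41 − (3/2 − 1)·F = 0, so F = 82 and E = 123.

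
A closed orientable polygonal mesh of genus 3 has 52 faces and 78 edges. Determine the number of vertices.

For a closed orientable surface of genus 3, χ = 2 − 2·3 = -4.
V = -4 + E − F = -4 + 78 − 52 = 22.

22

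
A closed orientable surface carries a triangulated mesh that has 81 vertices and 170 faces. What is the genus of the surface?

3

Every face is a triangle, so 2E = 3·170 = 510, giving E = 255.
χ = V − E + F = 81 − 255 + 170 = -4.
For a closed orientable surface χ = 2 − 2g, so g = (2 − (-4))/2 = 3.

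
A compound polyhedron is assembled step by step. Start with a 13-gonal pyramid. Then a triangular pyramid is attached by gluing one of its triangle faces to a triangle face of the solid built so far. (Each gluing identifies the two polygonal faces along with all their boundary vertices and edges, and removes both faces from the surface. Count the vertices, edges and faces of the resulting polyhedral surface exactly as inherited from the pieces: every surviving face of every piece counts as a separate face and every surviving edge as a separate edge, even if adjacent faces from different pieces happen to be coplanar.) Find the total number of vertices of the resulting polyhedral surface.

15

A 13-gonal pyramid: V=14, E=26, F=14.
Attach a triangular pyramid (V=4, E=6, F=4) along a 3-gon: merge 3 vertices and 3 edges, delete both glued faces → V=15, E=29, F=16.
Check: V − E + F = 15 − 29 + 16 = 2.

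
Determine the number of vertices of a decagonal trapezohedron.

22

The n-trapezohedron (dual of the n-antiprism) has V = 2·10 + 2 = 22, E = 4·10 = 40, F = 2·10 = 20.
Check: V − E + F = 22 − 40 + 20 = 2.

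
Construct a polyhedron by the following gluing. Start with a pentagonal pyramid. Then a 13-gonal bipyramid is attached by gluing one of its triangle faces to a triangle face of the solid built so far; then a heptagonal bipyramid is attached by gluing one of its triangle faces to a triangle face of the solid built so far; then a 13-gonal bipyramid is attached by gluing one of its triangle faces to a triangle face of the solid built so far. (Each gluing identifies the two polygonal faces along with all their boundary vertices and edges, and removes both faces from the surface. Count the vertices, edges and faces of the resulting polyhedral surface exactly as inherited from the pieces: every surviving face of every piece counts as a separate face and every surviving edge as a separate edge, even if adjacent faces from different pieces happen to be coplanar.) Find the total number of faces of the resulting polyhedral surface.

A pentagonal pyramid: V=6, E=10, F=6.
Attach a 13-gonal bipyramid (V=15, E=39, F=26) along a 3-gon: merge 3 vertices and 3 edges, delete both glued faces → V=18, E=46, F=30.
Attach a heptagonal bipyramid (V=9, E=21, F=14) along a 3-gon: merge 3 vertices and 3 edges, delete both glued faces → V=24, E=64, F=42.
Attach a 13-gonal bipyramid (V=15, E=39, F=26) along a 3-gon: merge 3 vertices and 3 edges, delete both glued faces → V=36, E=100, F=66.
Check: V − E + F = 36 − 100 + 66 = 2.

66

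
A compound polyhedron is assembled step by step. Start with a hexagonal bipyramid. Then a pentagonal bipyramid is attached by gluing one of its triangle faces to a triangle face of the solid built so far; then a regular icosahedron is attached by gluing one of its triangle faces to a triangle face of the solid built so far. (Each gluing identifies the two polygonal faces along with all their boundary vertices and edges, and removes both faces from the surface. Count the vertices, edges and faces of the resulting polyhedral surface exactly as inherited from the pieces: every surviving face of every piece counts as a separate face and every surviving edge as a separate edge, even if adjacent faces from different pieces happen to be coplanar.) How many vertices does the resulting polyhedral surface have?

A hexagonal bipyramid: V=8, E=18, F=12.
Attach a pentagonal bipyramid (V=7, E=15, F=10) along a 3-gon: merge 3 vertices and 3 edges, delete both glued faces → V=12, E=30, F=20.
Attach a regular icosahedron (V=12, E=30, F=20) along a 3-gon: merge 3 vertices and 3 edges, delete both glued faces → V=21, E=57, F=38.
Check: V − E + F = 21 − 57 + 38 = 2.

21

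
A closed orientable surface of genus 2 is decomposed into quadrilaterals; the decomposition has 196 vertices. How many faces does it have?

198

χ = 2 − 2·2 = -2, and every face is a square so 4F = 2E.
V − E + F = -2 with E = 4F/2 gives 196 − (4/2 − 1)·F = -2, so F = 198 and E = 396.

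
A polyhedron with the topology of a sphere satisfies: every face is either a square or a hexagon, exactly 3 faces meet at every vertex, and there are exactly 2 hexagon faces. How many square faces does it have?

Let x be the number of squares; then F = 2 + x.
Edge–face incidences: 2E = 6·2 + 4·x = 12 + 4x.
Every vertex has degree 3, so 3V = 2E.
Euler: V − E + F = 2 ⇒ (2E)/3 − E + (2 + x) = 2.
Multiply by 6: 2·(2E) − 3·(2E) + 6·(2 + x) = 12, i.e. 12 + 6x − (12 + 4x) = 12.
Collecting terms: 2x = 12, so x = 6.
Then 2E = 12 + 4·6 = 36, so E = 18, V = 2E/3 = 12, F = 2 + 6 = 8.

6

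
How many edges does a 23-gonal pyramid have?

A pyramid on an n-gon base has one n-gon and n triangles: V = 23 + 1 = 24, E = 2·23 = 46, F = 23 + 1 = 24.

46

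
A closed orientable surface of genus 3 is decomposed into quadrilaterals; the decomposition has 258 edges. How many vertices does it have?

125

χ = 2 − 2·3 = -4, and every face is a square so 4F = 2E.
F = 2E/4 = 129. Then V = -4 + E − F = -4 + 258 − 129 = 125.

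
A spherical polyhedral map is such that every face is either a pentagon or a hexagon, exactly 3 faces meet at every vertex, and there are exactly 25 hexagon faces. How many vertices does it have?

70

Let x be the number of pentagons; then F = 25 + x.
Edge–face incidences: 2E = 6·25 + 5·x = 150 + 5x.
Every vertex has degree 3, so 3V = 2E.
Euler: V − E + F = 2 ⇒ (2E)/3 − E + (25 + x) = 2.
Multiply by 6: 2·(2E) − 3·(2E) + 6·(25 + x) = 12, i.e. 150 + 6x − (150 + 5x) = 12.
Collecting terms: x = 12.
Then 2E = 150 + 5·12 = 210, so E = 105, V = 2E/3 = 70, F = 25 + 12 = 37.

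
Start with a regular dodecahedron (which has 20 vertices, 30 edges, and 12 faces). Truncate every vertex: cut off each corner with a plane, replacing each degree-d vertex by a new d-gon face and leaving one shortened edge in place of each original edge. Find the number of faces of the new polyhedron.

Truncation replaces each original edge-end by a new vertex, so V′ = 2E = 60.
Each original edge survives, and each old vertex of degree d contributes d new edges; summing degrees gives Σd = 2E, so E′ = E + 2E = 3E = 90.
Each original face survives and each original vertex becomes one new face: F′ = F + V = 32.

32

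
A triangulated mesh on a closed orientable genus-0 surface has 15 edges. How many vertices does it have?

χ = 2 − 2·0 = 2, and every face is a triangle so 3F = 2E.
F = 2E/3 = 10. Then V = 2 + E − F = 2 + 15 − 10 = 7.

7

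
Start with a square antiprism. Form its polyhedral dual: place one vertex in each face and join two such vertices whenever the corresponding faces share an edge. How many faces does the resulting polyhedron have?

The base solid has V = 8, E = 16, F = 10.
The dual swaps V and F and preserves E: V′ = F = 10, E′ = E = 16, F′ = V = 8.

8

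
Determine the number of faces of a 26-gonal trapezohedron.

52

The n-trapezohedron (dual of the n-antiprism) has V = 2·26 + 2 = 54, E = 4·26 = 104, F = 2·26 = 52.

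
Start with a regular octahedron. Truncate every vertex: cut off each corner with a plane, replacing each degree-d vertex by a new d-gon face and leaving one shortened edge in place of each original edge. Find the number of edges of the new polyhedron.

The base solid has V = 6, E = 12, F = 8.
Truncation replaces each original edge-end by a new vertex, so V′ = 2E = 24.
Each original edge survives, and each old vertex of degree d contributes d new edges; summing degrees gives Σd = 2E, so E′ = E + 2E = 3E = 36.
Each original face survives and each original vertex becomes one new face: F′ = F + V = 14.

36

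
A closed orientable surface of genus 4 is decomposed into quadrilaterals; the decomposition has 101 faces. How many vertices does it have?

95

χ = 2 − 2·4 = -6, and every face is a square so 4F = 2E.
E = 4·101/2 = 202. Then V = -6 + E − F = -6 + 202 − 101 = 95.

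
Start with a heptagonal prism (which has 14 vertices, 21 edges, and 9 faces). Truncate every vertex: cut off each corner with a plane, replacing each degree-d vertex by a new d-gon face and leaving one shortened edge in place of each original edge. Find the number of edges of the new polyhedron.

63

Truncation replaces each original edge-end by a new vertex, so V′ = 2E = 42.
Each original edge survives, and each old vertex of degree d contributes d new edges; summing degrees gives Σd = 2E, so E′ = E + 2E = 3E = 63.
Each original face survives and each original vertex becomes one new face: F′ = F + V = 23.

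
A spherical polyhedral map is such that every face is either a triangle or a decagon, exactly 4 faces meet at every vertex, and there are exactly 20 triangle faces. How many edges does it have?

Let x be the number of decagons; then F = 20 + x.
Edge–face incidences: 2E = 3·20 + 10·x = 60 + 10x.
Every vertex has degree 4, so 4V = 2E.
Euler: V − E + F = 2 ⇒ (2E)/4 − E + (20 + x) = 2.
Multiply by 8: 2·(2E) − 4·(2E) + 8·(20 + x) = 16, i.e. 160 + 8x − 2·(60 + 10x) = 16.
Collecting terms: −12x + 40 = 16, so −12x = −24, so x = 2.
Then 2E = 60 + 10·2 = 80, so E = 40, V = 2E/4 = 20, F = 20 + 2 = 22.

40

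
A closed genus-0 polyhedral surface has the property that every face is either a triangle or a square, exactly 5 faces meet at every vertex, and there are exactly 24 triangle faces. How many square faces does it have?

Let x be the number of squares; then F = 24 + x.
Edge–face incidences: 2E = 3·24 + 4·x = 72 + 4x.
Every vertex has degree 5, so 5V = 2E.
Euler: V − E + F = 2 ⇒ (2E)/5 − E + (24 + x) = 2.
Multiply by 10: 2·(2E) − 5·(2E) + 10·(24 + x) = 20, i.e. 240 + 10x − 3·(72 + 4x) = 20.
Collecting terms: −2x + 24 = 20, so −2x = −4, so x = 2.
Then 2E = 72 + 4·2 = 80, so E = 40, V = 2E/5 = 16, F = 24 + 2 = 26.

2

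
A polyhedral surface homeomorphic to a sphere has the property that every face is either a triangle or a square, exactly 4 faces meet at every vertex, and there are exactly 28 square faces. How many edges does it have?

68

Let x be the number of triangles; then F = 28 + x.
Edge–face incidences: 2E = 4·28 + 3·x = 112 + 3x.
Every vertex has degree 4, so 4V = 2E.
Euler: V − E + F = 2 ⇒ (2E)/4 − E + (28 + x) = 2.
Multiply by 8: 2·(2E) − 4·(2E) + 8·(28 + x) = 16, i.e. 224 + 8x − 2·(112 + 3x) = 16.
Collecting terms: 2x = 16, so x = 8.
Then 2E = 112 + 3·8 = 136, so E = 68, V = 2E/4 = 34, F = 28 + 8 = 36.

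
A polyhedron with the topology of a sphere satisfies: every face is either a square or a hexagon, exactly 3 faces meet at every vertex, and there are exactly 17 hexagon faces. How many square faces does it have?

6

Let x be the number of squares; then F = 17 + x.
Edge–face incidences: 2E = 6·17 + 4·x = 102 + 4x.
Every vertex has degree 3, so 3V = 2E.
Euler: V − E + F = 2 ⇒ (2E)/3 − E + (17 + x) = 2.
Multiply by 6: 2·(2E) − 3·(2E) + 6·(17 + x) = 12, i.e. 102 + 6x − (102 + 4x) = 12.
Collecting terms: 2x = 12, so x = 6.
Then 2E = 102 + 4·6 = 126, so E = 63, V = 2E/3 = 42, F = 17 + 6 = 23.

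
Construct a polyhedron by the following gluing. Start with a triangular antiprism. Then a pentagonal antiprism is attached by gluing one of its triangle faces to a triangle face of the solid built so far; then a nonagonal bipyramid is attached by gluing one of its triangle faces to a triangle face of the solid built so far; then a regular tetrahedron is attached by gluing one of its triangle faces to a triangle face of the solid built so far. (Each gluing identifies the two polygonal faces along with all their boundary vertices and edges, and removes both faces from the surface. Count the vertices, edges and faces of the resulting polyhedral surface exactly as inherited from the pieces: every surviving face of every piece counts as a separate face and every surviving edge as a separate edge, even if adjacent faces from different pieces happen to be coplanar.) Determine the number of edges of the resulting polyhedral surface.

56

A triangular antiprism: V=6, E=12, F=8.
Attach a pentagonal antiprism (V=10, E=20, F=12) along a 3-gon: merge 3 vertices and 3 edges, delete both glued faces → V=13, E=29, F=18.
Attach a nonagonal bipyramid (V=11, E=27, F=18) along a 3-gon: merge 3 vertices and 3 edges, delete both glued faces → V=21, E=53, F=34.
Attach a regular tetrahedron (V=4, E=6, F=4) along a 3-gon: merge 3 vertices and 3 edges, delete both glued faces → V=22, E=56, F=36.
Check: V − E + F = 22 − 56 + 36 = 2.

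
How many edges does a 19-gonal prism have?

A prism on an n-gon has two n-gon bases and n rectangular sides: V = 2·19 = 38, E = 3·19 = 57, F = 19 + 2 = 21.

57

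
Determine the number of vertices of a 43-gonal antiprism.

An antiprism on an n-gon has two n-gon caps and 2n triangles: V = 2·43 = 86, E = 4·43 = 172, F = 2·43 + 2 = 88.

86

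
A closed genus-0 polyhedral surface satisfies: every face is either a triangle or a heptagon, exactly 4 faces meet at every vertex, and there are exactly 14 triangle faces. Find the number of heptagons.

Let x be the number of heptagons; then F = 14 + x.
Edge–face incidences: 2E = 3·14 + 7·x = 42 + 7x.
Every vertex has degree 4, so 4V = 2E.
Euler: V − E + F = 2 ⇒ (2E)/4 − E + (14 + x) = 2.
Multiply by 8: 2·(2E) − 4·(2E) + 8·(14 + x) = 16, i.e. 112 + 8x − 2·(42 + 7x) = 16.
Collecting terms: −6x + 28 = 16, so −6x = −12, so x = 2.
Then 2E = 42 + 7·2 = 56, so E = 28, V = 2E/4 = 14, F = 14 + 2 = 16.

2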